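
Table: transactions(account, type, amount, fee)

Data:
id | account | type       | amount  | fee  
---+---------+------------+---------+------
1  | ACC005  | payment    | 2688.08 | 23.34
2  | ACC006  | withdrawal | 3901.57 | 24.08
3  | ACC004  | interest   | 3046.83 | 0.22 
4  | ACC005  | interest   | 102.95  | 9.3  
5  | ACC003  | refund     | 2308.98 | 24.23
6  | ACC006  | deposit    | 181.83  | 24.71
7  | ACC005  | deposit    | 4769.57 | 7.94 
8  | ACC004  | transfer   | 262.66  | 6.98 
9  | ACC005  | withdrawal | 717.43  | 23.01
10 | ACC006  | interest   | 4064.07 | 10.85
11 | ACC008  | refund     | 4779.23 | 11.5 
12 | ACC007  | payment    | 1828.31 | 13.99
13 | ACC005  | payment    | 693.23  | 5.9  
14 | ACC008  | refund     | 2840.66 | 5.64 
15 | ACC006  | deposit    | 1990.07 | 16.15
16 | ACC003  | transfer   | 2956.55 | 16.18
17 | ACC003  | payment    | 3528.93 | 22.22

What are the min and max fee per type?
SELECT type, MIN(fee), MAX(fee)
FROM transactions
GROUP BY type

Result:
  deposit: min=7.94, max=24.71
  interest: min=0.22, max=10.85
  payment: min=5.90, max=23.34
  refund: min=5.64, max=24.23
  transfer: min=6.98, max=16.18
  withdrawal: min=23.01, max=24.08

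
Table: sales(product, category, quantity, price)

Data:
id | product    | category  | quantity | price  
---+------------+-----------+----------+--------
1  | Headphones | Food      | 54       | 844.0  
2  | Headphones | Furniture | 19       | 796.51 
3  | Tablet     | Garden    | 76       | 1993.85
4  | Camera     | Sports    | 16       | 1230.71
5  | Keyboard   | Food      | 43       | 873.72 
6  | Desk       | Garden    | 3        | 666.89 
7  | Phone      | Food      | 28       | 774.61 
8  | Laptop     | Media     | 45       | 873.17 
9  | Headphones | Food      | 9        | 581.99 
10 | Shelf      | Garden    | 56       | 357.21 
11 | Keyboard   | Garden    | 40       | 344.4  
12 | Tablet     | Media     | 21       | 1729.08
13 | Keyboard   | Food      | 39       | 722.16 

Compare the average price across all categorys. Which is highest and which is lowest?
SELECT category, AVG(price)
FROM sales
GROUP BY category
ORDER BY AVG(price)

All groups:
  Food: 759.30
  Furniture: 796.51
  Garden: 840.59
  Sports: 1230.71
  Media: 1301.13

Highest: Media (1301.13)
Lowest: Food (759.30)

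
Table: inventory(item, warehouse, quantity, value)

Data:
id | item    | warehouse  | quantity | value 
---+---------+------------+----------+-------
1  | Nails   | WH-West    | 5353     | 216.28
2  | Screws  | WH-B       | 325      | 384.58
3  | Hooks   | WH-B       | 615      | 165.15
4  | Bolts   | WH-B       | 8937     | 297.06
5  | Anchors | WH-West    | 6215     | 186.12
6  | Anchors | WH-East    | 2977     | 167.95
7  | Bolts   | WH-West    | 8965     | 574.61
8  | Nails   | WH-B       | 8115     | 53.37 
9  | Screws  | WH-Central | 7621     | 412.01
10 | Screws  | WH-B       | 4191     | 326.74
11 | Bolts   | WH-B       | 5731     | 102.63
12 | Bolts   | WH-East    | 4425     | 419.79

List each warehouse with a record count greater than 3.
SELECT warehouse, COUNT(*) as cnt
FROM inventory
GROUP BY warehouse
HAVING COUNT(*) > 3

Result:
  WH-B: 6

Note: HAVING filters groups after aggregation, WHERE filters rows before.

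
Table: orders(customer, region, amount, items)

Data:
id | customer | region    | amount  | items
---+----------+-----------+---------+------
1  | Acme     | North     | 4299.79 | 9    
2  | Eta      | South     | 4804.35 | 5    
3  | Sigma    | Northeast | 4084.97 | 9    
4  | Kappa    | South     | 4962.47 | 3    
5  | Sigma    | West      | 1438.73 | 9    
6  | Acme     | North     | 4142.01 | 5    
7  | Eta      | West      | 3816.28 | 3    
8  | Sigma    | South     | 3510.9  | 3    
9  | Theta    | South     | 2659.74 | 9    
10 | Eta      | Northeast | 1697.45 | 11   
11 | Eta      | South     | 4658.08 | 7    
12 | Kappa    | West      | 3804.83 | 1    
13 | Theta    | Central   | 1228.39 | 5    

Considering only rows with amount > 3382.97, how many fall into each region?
SELECT region, COUNT(*)
FROM orders
WHERE amount > 3382.97
GROUP BY region

Note: WHERE filters rows before grouping.

Result:
  North: 2
  Northeast: 1
  South: 4
  West: 2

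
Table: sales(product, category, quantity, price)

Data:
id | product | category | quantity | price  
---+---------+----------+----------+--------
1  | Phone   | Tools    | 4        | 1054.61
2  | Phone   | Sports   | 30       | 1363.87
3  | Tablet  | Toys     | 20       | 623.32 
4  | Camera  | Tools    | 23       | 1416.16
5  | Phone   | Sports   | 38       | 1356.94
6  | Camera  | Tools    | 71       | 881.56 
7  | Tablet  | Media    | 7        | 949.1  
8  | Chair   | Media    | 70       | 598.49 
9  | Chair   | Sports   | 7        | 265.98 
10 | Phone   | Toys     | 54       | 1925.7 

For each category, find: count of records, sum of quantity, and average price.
SELECT category,
       COUNT(*) as cnt,
       SUM(quantity) as total_quantity,
       AVG(price) as avg_price
FROM sales
GROUP BY category

Result:
  Media: 2 records, 77 total quantity, 773.80 avg price
  Sports: 3 records, 75 total quantity, 995.60 avg price
  Tools: 3 records, 98 total quantity, 1117.44 avg price
  Toys: 2 records, 74 total quantity, 1274.51 avg price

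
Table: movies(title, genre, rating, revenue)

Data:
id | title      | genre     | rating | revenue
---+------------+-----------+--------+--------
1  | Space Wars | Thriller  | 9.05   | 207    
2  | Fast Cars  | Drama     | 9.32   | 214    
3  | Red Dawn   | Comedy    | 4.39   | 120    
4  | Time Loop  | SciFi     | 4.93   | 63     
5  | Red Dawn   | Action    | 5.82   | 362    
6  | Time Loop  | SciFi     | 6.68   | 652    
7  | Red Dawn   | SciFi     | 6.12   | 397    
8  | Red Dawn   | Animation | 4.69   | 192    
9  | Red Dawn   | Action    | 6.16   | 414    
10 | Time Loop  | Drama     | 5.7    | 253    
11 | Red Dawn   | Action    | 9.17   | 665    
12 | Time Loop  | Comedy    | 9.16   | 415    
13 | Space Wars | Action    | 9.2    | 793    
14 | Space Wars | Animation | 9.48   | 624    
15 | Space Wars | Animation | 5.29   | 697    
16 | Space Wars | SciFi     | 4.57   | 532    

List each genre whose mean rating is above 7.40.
SELECT genre, AVG(rating)
FROM movies
GROUP BY genre
HAVING AVG(rating) > 7.40

Result:
  Action: avg=7.59
  Drama: avg=7.51
  Thriller: avg=9.05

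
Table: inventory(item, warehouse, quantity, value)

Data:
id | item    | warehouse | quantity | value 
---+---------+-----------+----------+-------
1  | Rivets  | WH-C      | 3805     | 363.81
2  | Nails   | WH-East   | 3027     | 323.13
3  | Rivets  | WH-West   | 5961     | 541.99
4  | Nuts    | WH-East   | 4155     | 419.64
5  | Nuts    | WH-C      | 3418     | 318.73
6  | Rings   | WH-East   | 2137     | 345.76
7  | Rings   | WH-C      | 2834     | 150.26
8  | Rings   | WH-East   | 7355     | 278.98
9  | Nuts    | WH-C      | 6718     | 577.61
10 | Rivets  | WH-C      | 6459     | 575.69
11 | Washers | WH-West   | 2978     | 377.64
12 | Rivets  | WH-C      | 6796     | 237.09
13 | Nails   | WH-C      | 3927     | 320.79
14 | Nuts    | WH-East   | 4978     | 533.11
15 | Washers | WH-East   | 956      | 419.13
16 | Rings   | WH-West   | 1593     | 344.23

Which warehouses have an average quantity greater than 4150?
SELECT warehouse, AVG(quantity)
FROM inventory
GROUP BY warehouse
HAVING AVG(quantity) > 4150

Result:
  WH-C: avg=4851.00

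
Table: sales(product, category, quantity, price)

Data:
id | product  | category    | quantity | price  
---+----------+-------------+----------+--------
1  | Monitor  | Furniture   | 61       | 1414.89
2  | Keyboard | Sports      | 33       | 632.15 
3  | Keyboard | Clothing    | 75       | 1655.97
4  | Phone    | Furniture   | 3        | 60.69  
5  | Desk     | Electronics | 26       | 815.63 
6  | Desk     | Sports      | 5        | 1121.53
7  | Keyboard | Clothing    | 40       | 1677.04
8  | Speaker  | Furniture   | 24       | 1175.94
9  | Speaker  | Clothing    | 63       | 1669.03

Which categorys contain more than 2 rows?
SELECT category, COUNT(*) as cnt
FROM sales
GROUP BY category
HAVING COUNT(*) > 2

Result:
  Clothing: 3
  Furniture: 3

Note: HAVING filters groups after aggregation, WHERE filters rows before.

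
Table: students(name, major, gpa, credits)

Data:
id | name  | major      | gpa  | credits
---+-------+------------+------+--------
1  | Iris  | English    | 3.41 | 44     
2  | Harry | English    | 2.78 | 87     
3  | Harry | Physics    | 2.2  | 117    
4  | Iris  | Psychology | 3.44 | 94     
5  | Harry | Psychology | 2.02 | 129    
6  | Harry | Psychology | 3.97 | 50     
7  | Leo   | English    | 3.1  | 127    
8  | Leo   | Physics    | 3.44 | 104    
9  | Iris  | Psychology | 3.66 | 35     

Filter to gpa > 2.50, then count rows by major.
SELECT major, COUNT(*)
FROM students
WHERE gpa > 2.50
GROUP BY major

Note: WHERE filters rows before grouping.

Result:
  English: 3
  Physics: 1
  Psychology: 3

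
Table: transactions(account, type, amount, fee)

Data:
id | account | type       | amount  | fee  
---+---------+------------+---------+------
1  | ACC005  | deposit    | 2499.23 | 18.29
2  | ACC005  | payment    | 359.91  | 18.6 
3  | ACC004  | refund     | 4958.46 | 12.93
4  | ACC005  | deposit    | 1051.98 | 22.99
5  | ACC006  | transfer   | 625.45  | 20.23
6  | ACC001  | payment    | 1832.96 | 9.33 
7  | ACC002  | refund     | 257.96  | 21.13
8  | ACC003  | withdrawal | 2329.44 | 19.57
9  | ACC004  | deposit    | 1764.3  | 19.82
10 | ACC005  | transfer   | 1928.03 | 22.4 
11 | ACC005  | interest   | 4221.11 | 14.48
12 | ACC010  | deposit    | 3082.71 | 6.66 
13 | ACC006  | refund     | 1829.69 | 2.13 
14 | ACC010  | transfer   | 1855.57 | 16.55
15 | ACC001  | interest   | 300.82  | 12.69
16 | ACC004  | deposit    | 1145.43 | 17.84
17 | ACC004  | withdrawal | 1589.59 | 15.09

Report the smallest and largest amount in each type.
SELECT type, MIN(amount), MAX(amount)
FROM transactions
GROUP BY type

Result:
  deposit: min=1051.98, max=3082.71
  interest: min=300.82, max=4221.11
  payment: min=359.91, max=1832.96
  refund: min=257.96, max=4958.46
  transfer: min=625.45, max=1928.03
  withdrawal: min=1589.59, max=2329.44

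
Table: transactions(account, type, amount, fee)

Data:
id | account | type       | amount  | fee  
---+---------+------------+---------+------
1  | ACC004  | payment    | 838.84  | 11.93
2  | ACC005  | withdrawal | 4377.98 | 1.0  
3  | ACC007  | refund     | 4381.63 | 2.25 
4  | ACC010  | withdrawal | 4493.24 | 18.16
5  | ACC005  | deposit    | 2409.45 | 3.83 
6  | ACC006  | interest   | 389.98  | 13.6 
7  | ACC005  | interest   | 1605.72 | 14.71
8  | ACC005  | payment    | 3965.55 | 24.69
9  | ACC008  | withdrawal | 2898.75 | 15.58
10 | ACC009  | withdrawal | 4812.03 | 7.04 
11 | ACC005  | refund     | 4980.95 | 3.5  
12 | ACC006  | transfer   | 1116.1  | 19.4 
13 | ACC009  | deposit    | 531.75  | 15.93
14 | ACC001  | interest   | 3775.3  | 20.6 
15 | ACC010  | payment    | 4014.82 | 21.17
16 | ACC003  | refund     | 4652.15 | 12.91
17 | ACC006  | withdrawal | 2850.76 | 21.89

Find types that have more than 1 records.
SELECT type, COUNT(*) as cnt
FROM transactions
GROUP BY type
HAVING COUNT(*) > 1

Result:
  deposit: 2
  interest: 3
  payment: 3
  refund: 3
  withdrawal: 5

Note: HAVING filters groups after aggregation, WHERE filters rows before.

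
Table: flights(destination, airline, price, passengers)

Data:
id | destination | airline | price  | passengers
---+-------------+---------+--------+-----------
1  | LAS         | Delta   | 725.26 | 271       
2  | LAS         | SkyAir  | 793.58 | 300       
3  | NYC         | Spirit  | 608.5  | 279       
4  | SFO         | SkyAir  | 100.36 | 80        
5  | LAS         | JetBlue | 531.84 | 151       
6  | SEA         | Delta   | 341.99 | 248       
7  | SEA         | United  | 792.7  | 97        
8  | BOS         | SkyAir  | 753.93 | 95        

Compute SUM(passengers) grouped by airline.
SELECT airline, SUM(passengers) as result
FROM flights
GROUP BY airline

Result:
  Delta: 519
  JetBlue: 151
  SkyAir: 475
  Spirit: 279
  United: 97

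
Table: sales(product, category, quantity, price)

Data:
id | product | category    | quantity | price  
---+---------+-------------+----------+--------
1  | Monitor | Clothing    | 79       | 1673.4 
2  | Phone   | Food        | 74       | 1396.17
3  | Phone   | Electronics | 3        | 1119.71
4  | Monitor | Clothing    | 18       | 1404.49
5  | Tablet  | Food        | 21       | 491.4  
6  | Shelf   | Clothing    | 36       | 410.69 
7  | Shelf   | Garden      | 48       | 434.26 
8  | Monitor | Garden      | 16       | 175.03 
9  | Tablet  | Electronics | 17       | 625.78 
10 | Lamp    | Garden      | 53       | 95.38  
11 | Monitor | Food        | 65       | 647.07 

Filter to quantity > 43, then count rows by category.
SELECT category, COUNT(*)
FROM sales
WHERE quantity > 43
GROUP BY category

Note: WHERE filters rows before grouping.

Result:
  Clothing: 1
  Food: 2
  Garden: 2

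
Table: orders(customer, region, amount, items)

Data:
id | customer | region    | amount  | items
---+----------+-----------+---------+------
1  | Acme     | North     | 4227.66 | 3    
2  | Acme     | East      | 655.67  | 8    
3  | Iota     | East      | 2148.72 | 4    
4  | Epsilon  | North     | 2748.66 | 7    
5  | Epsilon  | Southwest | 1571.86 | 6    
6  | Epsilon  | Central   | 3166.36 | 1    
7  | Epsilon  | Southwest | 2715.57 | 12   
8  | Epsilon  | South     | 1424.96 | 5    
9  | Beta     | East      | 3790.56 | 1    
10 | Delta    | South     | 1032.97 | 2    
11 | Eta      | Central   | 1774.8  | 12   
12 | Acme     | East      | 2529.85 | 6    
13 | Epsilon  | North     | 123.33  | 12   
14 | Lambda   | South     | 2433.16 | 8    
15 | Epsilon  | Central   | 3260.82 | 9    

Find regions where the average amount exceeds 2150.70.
SELECT region, AVG(amount)
FROM orders
GROUP BY region
HAVING AVG(amount) > 2150.70

Result:
  Central: avg=2733.99
  East: avg=2281.20
  North: avg=2366.55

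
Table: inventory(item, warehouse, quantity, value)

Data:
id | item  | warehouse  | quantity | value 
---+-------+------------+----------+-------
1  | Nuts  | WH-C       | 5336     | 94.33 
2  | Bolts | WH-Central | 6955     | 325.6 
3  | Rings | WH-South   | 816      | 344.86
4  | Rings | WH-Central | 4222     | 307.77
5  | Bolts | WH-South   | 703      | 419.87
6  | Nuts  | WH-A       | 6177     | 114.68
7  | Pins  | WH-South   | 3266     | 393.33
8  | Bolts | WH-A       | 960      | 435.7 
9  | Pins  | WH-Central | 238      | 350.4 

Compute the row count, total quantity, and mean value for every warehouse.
SELECT warehouse,
       COUNT(*) as cnt,
       SUM(quantity) as total_quantity,
       AVG(value) as avg_value
FROM inventory
GROUP BY warehouse

Result:
  WH-A: 2 records, 7137 total quantity, 275.19 avg value
  WH-C: 1 records, 5336 total quantity, 94.33 avg value
  WH-Central: 3 records, 11415 total quantity, 327.92 avg value
  WH-South: 3 records, 4785 total quantity, 386.02 avg value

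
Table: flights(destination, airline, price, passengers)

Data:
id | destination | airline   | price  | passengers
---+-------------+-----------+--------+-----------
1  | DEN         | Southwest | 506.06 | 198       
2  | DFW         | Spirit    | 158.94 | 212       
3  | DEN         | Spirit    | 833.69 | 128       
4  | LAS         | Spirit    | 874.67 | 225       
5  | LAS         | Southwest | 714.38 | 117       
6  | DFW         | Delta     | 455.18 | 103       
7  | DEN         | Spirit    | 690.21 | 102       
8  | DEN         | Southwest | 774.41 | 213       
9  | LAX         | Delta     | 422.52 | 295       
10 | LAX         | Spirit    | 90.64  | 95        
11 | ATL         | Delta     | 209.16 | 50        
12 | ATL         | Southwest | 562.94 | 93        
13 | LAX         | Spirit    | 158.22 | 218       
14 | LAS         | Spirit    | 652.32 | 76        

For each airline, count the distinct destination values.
SELECT airline, COUNT(DISTINCT destination)
FROM flights
GROUP BY airline

Result:
  Delta: 3 distinct
  Southwest: 3 distinct
  Spirit: 4 distinct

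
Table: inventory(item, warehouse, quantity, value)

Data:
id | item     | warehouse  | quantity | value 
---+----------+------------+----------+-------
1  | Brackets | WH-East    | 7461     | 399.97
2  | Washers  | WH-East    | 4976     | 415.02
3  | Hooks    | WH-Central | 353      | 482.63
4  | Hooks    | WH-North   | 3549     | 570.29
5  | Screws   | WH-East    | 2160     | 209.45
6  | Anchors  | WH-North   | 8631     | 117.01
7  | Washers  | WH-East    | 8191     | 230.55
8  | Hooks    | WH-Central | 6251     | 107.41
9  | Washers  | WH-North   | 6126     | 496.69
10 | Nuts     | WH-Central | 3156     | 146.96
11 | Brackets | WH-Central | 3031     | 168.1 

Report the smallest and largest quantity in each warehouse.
SELECT warehouse, MIN(quantity), MAX(quantity)
FROM inventory
GROUP BY warehouse

Result:
  WH-Central: min=353, max=6251
  WH-East: min=2160, max=8191
  WH-North: min=3549, max=8631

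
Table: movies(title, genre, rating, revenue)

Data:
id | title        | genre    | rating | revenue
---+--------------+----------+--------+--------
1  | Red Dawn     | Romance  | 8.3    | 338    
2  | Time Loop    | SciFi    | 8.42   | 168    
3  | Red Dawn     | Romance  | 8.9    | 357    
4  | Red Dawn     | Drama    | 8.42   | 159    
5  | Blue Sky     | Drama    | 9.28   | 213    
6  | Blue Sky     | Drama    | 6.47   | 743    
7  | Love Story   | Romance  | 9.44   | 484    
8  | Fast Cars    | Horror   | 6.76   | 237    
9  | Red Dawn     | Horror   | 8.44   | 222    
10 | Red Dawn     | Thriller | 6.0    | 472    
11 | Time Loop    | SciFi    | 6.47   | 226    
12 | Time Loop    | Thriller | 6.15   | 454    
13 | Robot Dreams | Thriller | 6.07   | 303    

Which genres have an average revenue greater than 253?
SELECT genre, AVG(revenue)
FROM movies
GROUP BY genre
HAVING AVG(revenue) > 253

Result:
  Drama: avg=371.67
  Romance: avg=393.00
  Thriller: avg=409.67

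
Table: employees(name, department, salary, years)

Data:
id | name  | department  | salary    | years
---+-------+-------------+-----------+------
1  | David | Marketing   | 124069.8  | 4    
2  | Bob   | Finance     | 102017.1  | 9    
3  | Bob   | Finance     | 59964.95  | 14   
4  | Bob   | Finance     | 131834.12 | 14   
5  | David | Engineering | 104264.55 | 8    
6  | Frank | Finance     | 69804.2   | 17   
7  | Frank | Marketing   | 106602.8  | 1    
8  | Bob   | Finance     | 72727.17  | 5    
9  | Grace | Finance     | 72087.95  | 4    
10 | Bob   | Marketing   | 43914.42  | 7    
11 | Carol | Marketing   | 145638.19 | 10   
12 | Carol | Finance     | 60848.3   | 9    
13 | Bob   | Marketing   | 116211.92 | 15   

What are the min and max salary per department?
SELECT department, MIN(salary), MAX(salary)
FROM employees
GROUP BY department

Result:
  Engineering: min=104264.55, max=104264.55
  Finance: min=59964.95, max=131834.12
  Marketing: min=43914.42, max=145638.19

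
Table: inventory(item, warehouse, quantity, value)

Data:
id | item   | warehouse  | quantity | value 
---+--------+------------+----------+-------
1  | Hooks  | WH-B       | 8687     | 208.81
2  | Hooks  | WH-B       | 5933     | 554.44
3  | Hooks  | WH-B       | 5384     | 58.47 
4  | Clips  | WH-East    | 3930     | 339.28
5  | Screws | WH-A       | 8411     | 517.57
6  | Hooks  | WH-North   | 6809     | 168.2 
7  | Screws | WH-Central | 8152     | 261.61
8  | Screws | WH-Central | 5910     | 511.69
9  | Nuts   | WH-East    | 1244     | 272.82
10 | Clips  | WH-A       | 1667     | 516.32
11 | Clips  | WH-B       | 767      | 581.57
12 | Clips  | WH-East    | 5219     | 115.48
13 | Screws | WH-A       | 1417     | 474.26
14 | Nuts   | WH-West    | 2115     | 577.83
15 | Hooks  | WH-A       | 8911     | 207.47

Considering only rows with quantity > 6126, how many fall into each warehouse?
SELECT warehouse, COUNT(*)
FROM inventory
WHERE quantity > 6126
GROUP BY warehouse

Note: WHERE filters rows before grouping.

Result:
  WH-A: 2
  WH-B: 1
  WH-Central: 1
  WH-North: 1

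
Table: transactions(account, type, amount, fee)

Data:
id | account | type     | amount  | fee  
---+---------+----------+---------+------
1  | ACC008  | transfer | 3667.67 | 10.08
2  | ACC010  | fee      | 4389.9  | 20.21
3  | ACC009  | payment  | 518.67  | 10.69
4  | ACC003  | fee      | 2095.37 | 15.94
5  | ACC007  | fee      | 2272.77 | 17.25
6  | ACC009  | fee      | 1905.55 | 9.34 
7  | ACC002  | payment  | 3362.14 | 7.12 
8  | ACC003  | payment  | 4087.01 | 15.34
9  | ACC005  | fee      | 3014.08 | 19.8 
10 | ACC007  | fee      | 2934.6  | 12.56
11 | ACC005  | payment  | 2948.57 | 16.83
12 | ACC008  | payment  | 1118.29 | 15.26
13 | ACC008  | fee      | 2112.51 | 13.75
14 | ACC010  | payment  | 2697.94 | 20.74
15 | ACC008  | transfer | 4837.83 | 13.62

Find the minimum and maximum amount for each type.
SELECT type, MIN(amount), MAX(amount)
FROM transactions
GROUP BY type

Result:
  fee: min=1905.55, max=4389.90
  payment: min=518.67, max=4087.01
  transfer: min=3667.67, max=4837.83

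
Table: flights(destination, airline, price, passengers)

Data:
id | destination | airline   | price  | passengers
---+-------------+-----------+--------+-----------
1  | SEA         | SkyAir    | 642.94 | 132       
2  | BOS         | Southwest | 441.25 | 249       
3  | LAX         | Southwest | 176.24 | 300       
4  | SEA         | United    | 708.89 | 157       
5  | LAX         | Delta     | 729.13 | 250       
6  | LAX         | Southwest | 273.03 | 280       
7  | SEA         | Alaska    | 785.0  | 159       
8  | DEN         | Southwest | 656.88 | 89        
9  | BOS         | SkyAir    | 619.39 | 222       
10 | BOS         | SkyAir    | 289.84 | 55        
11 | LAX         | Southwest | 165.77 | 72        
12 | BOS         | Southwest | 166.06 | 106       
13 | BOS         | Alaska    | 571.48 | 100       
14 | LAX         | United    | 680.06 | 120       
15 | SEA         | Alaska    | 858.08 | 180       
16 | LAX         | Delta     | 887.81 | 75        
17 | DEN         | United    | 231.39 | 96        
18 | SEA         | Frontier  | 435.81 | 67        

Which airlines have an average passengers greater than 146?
SELECT airline, AVG(passengers)
FROM flights
GROUP BY airline
HAVING AVG(passengers) > 146

Result:
  Alaska: avg=146.33
  Delta: avg=162.50
  Southwest: avg=182.67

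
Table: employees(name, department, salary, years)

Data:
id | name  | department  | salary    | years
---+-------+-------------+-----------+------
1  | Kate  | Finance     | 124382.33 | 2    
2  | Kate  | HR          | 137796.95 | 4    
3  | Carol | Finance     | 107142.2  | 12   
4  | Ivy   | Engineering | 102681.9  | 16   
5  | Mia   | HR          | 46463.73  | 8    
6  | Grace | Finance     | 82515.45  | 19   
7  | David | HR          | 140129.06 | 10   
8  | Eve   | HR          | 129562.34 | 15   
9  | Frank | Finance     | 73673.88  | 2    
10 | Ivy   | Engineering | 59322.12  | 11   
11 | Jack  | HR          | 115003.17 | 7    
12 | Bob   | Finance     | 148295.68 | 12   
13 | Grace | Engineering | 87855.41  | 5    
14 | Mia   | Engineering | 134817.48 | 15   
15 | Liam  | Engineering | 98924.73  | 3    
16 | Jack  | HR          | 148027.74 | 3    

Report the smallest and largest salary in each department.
SELECT department, MIN(salary), MAX(salary)
FROM employees
GROUP BY department

Result:
  Engineering: min=59322.12, max=134817.48
  Finance: min=73673.88, max=148295.68
  HR: min=46463.73, max=148027.74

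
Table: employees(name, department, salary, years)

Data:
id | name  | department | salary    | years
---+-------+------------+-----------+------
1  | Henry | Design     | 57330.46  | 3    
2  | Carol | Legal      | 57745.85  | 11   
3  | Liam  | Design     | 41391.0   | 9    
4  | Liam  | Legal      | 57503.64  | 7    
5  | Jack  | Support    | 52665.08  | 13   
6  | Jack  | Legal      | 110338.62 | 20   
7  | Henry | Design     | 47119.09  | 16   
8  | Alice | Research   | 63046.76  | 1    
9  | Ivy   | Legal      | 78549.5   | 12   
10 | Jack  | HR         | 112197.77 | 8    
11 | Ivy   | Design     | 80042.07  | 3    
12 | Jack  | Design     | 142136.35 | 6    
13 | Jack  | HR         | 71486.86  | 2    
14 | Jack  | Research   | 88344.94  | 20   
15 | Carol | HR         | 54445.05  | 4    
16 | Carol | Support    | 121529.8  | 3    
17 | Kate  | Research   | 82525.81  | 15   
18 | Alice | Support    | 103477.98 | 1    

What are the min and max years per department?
SELECT department, MIN(years), MAX(years)
FROM employees
GROUP BY department

Result:
  Design: min=3, max=16
  HR: min=2, max=8
  Legal: min=7, max=20
  Research: min=1, max=20
  Support: min=1, max=13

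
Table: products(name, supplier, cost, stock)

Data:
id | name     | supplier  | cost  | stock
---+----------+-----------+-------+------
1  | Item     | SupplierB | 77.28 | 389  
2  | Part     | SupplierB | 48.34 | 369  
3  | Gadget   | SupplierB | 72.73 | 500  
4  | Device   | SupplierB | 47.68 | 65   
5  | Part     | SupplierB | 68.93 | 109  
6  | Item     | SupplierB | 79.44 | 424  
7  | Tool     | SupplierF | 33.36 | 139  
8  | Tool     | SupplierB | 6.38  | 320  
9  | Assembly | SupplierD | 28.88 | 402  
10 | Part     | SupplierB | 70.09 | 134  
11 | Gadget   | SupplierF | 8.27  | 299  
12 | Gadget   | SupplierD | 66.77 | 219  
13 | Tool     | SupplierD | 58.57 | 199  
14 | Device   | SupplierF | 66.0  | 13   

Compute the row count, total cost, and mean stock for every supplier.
SELECT supplier,
       COUNT(*) as cnt,
       SUM(cost) as total_cost,
       AVG(stock) as avg_stock
FROM products
GROUP BY supplier

Result:
  SupplierB: 8 records, 470.87 total cost, 288.75 avg stock
  SupplierD: 3 records, 154.22 total cost, 273.33 avg stock
  SupplierF: 3 records, 107.63 total cost, 150.33 avg stock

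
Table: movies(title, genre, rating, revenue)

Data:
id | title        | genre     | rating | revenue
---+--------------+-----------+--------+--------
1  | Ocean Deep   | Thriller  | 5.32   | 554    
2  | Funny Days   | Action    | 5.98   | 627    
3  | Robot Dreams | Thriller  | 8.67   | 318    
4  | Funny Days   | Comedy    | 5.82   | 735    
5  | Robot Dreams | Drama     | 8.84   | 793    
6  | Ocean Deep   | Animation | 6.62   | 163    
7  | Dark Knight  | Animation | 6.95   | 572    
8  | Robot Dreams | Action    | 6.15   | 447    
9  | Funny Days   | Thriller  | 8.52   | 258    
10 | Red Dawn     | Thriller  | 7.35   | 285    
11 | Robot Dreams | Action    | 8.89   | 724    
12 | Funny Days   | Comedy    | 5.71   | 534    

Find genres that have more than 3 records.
SELECT genre, COUNT(*) as cnt
FROM movies
GROUP BY genre
HAVING COUNT(*) > 3

Result:
  Thriller: 4

Note: HAVING filters groups after aggregation, WHERE filters rows before.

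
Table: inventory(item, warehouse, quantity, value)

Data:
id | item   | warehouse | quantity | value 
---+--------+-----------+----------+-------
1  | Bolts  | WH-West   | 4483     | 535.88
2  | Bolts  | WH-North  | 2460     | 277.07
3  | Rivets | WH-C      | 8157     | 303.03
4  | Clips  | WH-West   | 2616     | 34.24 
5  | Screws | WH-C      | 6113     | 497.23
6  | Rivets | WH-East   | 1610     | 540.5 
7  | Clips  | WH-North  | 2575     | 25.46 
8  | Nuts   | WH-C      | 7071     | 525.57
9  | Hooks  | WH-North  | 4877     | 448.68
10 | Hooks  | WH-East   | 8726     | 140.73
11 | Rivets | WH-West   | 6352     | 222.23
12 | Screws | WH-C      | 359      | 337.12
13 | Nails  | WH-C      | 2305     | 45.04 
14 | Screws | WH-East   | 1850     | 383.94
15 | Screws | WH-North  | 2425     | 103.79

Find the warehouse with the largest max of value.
SELECT warehouse, MAX(value) as val
FROM inventory
GROUP BY warehouse
ORDER BY val DESC
LIMIT 1

Result: WH-East with max(value) = 540.50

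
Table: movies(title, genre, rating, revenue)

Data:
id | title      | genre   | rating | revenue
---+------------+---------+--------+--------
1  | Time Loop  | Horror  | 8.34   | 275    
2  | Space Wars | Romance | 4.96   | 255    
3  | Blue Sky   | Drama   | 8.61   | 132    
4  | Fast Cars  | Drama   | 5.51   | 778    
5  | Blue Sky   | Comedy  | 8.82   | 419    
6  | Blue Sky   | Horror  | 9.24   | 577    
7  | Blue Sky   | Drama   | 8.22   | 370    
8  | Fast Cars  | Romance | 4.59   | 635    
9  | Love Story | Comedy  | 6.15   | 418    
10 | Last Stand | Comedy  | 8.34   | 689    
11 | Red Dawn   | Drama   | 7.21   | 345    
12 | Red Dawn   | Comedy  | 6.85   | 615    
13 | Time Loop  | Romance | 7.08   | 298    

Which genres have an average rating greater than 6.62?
SELECT genre, AVG(rating)
FROM movies
GROUP BY genre
HAVING AVG(rating) > 6.62

Result:
  Comedy: avg=7.54
  Drama: avg=7.39
  Horror: avg=8.79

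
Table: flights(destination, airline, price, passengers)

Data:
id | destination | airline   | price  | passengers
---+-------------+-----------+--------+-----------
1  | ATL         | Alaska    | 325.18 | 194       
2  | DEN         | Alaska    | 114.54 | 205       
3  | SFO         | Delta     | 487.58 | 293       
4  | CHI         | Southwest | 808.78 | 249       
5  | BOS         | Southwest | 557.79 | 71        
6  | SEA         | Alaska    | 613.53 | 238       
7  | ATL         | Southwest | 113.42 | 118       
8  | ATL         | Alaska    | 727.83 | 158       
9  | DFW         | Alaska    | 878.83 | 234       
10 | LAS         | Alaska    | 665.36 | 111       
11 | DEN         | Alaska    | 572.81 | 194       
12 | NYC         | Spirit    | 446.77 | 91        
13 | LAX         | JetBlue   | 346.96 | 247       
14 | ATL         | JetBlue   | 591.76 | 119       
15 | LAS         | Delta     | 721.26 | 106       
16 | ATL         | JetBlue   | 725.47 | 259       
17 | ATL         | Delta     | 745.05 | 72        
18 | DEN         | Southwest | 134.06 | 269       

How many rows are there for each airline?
SELECT airline, COUNT(*) as count
FROM flights
GROUP BY airline

Result:
  Alaska: 7
  Delta: 3
  JetBlue: 3
  Southwest: 4
  Spirit: 1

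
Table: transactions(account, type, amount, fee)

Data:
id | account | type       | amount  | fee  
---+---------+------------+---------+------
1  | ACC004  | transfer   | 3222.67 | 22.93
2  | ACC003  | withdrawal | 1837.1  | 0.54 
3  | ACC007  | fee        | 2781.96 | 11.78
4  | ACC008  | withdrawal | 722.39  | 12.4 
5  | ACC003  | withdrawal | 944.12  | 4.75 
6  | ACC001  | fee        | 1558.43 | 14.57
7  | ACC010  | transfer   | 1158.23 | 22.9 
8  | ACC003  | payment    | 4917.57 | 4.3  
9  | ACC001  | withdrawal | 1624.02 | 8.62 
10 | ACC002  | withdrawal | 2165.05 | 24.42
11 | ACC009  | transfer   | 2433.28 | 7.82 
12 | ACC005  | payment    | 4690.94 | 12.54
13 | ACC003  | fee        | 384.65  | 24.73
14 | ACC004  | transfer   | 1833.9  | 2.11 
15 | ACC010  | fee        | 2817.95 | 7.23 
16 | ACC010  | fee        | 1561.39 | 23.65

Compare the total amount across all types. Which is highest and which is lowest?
SELECT type, SUM(amount)
FROM transactions
GROUP BY type
ORDER BY SUM(amount)

All groups:
  withdrawal: 7292.68
  transfer: 8648.08
  fee: 9104.38
  payment: 9608.51

Highest: payment (9608.51)
Lowest: withdrawal (7292.68)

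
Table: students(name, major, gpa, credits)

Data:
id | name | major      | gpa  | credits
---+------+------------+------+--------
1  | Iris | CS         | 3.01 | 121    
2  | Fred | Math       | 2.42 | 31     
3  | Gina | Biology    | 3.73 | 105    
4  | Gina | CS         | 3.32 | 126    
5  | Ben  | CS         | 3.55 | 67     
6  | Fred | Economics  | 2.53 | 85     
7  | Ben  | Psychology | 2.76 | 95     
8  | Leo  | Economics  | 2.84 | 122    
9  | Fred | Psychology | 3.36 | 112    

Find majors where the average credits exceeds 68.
SELECT major, AVG(credits)
FROM students
GROUP BY major
HAVING AVG(credits) > 68

Result:
  Biology: avg=105.00
  CS: avg=104.67
  Economics: avg=103.50
  Psychology: avg=103.50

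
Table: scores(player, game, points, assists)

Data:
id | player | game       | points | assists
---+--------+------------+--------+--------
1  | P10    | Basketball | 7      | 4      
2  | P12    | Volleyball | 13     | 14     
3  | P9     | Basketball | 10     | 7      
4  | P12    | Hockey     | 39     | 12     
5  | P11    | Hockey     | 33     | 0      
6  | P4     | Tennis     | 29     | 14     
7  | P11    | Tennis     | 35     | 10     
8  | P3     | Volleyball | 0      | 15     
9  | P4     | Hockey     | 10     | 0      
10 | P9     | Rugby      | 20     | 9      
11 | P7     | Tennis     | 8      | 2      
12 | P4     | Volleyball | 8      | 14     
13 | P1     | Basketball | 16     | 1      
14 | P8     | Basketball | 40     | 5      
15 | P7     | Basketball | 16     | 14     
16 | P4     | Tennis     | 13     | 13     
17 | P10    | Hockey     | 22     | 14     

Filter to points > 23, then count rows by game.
SELECT game, COUNT(*)
FROM scores
WHERE points > 23
GROUP BY game

Note: WHERE filters rows before grouping.

Result:
  Basketball: 1
  Hockey: 2
  Tennis: 2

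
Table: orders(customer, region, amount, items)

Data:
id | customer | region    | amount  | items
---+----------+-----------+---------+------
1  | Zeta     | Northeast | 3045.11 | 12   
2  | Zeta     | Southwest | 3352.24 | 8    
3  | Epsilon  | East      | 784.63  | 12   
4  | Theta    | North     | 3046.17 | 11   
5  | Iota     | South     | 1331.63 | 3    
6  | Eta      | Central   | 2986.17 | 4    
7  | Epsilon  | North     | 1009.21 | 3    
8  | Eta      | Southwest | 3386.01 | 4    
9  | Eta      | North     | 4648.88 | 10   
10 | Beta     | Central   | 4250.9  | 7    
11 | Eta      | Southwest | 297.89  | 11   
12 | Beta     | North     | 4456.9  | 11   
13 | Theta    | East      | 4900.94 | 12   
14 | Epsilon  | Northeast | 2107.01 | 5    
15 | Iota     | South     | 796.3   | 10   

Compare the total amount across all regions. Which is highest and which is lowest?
SELECT region, SUM(amount)
FROM orders
GROUP BY region
ORDER BY SUM(amount)

All groups:
  South: 2127.93
  Northeast: 5152.12
  East: 5685.57
  Southwest: 7036.14
  Central: 7237.07
  North: 13161.16

Highest: North (13161.16)
Lowest: South (2127.93)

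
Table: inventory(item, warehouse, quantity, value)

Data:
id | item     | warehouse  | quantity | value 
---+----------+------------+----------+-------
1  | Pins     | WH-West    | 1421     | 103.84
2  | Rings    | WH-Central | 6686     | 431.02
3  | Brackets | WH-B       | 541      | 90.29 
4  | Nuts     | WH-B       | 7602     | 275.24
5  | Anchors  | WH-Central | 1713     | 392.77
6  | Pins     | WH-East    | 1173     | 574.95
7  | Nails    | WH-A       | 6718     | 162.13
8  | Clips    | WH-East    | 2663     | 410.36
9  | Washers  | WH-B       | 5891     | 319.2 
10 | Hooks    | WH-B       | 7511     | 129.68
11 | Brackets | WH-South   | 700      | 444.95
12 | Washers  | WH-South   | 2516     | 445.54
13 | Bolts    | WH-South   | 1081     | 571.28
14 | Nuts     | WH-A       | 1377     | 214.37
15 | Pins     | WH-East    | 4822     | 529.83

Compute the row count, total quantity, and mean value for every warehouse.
SELECT warehouse,
       COUNT(*) as cnt,
       SUM(quantity) as total_quantity,
       AVG(value) as avg_value
FROM inventory
GROUP BY warehouse

Result:
  WH-A: 2 records, 8095 total quantity, 188.25 avg value
  WH-B: 4 records, 21545 total quantity, 203.60 avg value
  WH-Central: 2 records, 8399 total quantity, 411.90 avg value
  WH-East: 3 records, 8658 total quantity, 505.05 avg value
  WH-South: 3 records, 4297 total quantity, 487.26 avg value
  WH-West: 1 records, 1421 total quantity, 103.84 avg value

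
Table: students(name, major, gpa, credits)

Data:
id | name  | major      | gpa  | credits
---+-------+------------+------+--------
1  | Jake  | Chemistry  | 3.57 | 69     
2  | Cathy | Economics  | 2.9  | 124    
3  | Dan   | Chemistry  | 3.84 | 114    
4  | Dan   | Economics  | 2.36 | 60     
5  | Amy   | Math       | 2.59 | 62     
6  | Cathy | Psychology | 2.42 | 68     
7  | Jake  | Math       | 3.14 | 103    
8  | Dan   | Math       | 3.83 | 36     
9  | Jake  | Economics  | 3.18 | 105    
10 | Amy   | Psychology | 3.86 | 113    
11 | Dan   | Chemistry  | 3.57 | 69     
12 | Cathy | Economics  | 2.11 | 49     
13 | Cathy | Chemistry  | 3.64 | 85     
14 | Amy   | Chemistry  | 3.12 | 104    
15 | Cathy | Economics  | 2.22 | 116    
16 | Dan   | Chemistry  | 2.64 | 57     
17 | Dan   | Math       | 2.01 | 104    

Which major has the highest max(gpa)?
SELECT major, MAX(gpa) as val
FROM students
GROUP BY major
ORDER BY val DESC
LIMIT 1

Result: Psychology with max(gpa) = 3.86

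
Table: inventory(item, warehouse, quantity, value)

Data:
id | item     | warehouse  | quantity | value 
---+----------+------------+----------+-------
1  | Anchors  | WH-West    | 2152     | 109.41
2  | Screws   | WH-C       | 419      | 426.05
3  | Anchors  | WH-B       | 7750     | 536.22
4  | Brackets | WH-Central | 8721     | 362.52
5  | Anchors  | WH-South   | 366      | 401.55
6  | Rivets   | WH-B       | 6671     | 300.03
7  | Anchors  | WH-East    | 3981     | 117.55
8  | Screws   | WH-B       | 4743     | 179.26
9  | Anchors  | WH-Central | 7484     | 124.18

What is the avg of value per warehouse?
SELECT warehouse, AVG(value) as result
FROM inventory
GROUP BY warehouse

Result:
  WH-B: 338.50
  WH-C: 426.05
  WH-Central: 243.35
  WH-East: 117.55
  WH-South: 401.55
  WH-West: 109.41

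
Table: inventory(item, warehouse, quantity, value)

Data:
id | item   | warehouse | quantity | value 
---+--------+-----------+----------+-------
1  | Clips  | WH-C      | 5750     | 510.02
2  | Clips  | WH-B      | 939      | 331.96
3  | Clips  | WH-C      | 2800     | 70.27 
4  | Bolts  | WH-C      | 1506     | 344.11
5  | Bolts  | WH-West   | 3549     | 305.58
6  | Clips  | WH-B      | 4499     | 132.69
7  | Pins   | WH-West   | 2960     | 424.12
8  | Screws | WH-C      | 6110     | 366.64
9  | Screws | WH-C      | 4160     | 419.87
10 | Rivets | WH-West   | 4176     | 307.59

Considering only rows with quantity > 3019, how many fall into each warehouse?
SELECT warehouse, COUNT(*)
FROM inventory
WHERE quantity > 3019
GROUP BY warehouse

Note: WHERE filters rows before grouping.

Result:
  WH-B: 1
  WH-C: 3
  WH-West: 2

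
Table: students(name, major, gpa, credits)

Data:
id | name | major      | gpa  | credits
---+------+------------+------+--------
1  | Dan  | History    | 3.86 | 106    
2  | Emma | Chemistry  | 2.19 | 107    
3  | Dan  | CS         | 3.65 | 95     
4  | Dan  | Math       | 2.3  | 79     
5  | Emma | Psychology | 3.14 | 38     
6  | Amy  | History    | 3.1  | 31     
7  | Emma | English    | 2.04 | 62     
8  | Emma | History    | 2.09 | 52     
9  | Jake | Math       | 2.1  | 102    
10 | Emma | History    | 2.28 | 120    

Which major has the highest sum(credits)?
SELECT major, SUM(credits) as val
FROM students
GROUP BY major
ORDER BY val DESC
LIMIT 1

Result: History with sum(credits) = 309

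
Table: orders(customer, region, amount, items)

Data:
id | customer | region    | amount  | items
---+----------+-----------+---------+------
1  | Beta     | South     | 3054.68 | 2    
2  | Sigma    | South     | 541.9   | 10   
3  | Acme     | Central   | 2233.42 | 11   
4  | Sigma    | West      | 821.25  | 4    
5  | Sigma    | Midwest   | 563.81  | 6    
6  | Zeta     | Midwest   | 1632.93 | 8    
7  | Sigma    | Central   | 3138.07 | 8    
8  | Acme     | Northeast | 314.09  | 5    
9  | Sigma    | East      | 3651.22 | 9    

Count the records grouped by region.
SELECT region, COUNT(*) as count
FROM orders
GROUP BY region

Result:
  Central: 2
  East: 1
  Midwest: 2
  Northeast: 1
  South: 2
  West: 1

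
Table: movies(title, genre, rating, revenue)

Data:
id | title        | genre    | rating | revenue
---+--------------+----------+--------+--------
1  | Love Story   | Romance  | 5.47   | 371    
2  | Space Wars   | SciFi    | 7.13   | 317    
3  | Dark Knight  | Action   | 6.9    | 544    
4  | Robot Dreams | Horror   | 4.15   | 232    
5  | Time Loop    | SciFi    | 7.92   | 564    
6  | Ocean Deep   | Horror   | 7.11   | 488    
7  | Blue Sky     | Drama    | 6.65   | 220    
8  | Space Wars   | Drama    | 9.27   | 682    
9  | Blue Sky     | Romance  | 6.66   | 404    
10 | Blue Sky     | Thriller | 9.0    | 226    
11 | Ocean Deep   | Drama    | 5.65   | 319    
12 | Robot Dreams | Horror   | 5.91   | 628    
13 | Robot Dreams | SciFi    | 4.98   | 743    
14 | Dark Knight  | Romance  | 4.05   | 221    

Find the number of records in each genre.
SELECT genre, COUNT(*) as count
FROM movies
GROUP BY genre

Result:
  Action: 1
  Drama: 3
  Horror: 3
  Romance: 3
  SciFi: 3
  Thriller: 1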